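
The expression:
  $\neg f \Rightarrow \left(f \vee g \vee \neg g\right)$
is always true.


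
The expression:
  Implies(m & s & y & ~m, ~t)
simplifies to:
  True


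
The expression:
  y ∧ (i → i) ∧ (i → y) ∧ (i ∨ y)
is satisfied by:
  {y: True}


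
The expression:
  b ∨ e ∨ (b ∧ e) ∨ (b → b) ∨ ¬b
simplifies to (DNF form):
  True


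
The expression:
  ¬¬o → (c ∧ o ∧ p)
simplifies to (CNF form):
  (c ∨ ¬o) ∧ (p ∨ ¬o)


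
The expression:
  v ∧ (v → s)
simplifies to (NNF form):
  s ∧ v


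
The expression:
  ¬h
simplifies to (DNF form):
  ¬h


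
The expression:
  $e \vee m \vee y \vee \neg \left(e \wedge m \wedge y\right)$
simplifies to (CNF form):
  $\text{True}$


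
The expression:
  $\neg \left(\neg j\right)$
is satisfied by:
  {j: True}


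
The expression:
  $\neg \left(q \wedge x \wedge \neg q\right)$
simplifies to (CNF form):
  $\text{True}$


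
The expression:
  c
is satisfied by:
  {c: True}


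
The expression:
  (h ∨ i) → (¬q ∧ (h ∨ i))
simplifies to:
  (¬h ∧ ¬i) ∨ ¬q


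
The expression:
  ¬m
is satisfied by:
  {m: False}


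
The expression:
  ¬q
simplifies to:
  ¬q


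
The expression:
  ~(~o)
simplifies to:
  o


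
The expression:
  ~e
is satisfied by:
  {e: False}


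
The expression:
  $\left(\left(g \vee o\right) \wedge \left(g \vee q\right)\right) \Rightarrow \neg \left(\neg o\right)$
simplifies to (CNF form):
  $o \vee \neg g$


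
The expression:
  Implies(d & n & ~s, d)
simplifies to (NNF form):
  True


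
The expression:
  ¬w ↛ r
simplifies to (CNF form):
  r ∨ ¬w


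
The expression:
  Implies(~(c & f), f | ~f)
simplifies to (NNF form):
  True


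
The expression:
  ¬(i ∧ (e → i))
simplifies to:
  ¬i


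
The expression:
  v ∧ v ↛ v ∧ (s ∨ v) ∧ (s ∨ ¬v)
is never true.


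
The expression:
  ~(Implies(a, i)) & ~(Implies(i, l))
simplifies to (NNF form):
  False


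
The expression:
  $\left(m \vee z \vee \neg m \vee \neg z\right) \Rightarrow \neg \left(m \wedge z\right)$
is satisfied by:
  {m: False, z: False}
  {z: True, m: False}
  {m: True, z: False}


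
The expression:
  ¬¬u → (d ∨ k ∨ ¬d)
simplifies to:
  True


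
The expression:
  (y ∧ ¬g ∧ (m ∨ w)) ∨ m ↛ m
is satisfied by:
  {m: True, w: True, y: True, g: False}
  {m: True, y: True, g: False, w: False}
  {w: True, y: True, g: False, m: False}


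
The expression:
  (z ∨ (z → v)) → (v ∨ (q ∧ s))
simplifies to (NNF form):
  v ∨ (q ∧ s)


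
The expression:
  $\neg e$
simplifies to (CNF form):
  $\neg e$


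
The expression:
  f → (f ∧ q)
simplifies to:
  q ∨ ¬f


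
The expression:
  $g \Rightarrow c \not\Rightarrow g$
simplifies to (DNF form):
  $\neg g$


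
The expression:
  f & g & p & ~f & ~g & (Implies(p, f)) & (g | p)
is never true.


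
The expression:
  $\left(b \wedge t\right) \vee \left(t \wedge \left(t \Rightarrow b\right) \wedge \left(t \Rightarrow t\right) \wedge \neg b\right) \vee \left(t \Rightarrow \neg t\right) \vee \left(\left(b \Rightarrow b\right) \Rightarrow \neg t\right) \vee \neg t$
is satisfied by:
  {b: True, t: False}
  {t: False, b: False}
  {t: True, b: True}


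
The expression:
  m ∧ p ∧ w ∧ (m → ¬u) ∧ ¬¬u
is never true.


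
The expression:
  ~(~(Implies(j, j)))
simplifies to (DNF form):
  True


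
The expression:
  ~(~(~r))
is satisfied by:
  {r: False}


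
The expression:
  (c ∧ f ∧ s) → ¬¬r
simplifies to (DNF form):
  r ∨ ¬c ∨ ¬f ∨ ¬s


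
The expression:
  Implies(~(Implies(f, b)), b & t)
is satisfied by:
  {b: True, f: False}
  {f: False, b: False}
  {f: True, b: True}


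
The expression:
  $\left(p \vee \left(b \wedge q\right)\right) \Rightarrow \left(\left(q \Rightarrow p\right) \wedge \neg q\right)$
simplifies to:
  $\left(\neg b \wedge \neg p\right) \vee \neg q$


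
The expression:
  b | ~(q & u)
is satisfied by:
  {b: True, u: False, q: False}
  {u: False, q: False, b: False}
  {b: True, q: True, u: False}
  {q: True, u: False, b: False}
  {b: True, u: True, q: False}
  {u: True, b: False, q: False}
  {b: True, q: True, u: True}


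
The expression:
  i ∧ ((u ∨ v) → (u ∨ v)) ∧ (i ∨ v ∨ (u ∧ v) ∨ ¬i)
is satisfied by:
  {i: True}


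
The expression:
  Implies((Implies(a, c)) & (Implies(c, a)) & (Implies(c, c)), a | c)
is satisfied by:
  {a: True, c: True}
  {a: True, c: False}
  {c: True, a: False}


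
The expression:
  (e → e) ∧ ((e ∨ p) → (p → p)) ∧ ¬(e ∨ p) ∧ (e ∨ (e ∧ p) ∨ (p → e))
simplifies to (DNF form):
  ¬e ∧ ¬p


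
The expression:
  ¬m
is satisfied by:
  {m: False}


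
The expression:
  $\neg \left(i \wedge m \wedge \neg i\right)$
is always true.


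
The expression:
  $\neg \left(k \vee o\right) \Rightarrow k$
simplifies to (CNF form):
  $k \vee o$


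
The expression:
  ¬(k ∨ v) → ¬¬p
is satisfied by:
  {k: True, v: True, p: True}
  {k: True, v: True, p: False}
  {k: True, p: True, v: False}
  {k: True, p: False, v: False}
  {v: True, p: True, k: False}
  {v: True, p: False, k: False}
  {p: True, v: False, k: False}


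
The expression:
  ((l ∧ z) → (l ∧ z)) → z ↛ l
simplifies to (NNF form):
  z ∧ ¬l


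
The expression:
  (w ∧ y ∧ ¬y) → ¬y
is always true.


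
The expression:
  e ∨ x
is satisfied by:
  {x: True, e: True}
  {x: True, e: False}
  {e: True, x: False}


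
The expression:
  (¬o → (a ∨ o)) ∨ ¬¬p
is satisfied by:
  {a: True, o: True, p: True}
  {a: True, o: True, p: False}
  {a: True, p: True, o: False}
  {a: True, p: False, o: False}
  {o: True, p: True, a: False}
  {o: True, p: False, a: False}
  {p: True, o: False, a: False}


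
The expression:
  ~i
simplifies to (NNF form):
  ~i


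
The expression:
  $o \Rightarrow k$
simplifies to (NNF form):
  $k \vee \neg o$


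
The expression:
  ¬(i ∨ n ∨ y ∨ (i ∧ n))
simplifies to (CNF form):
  ¬i ∧ ¬n ∧ ¬y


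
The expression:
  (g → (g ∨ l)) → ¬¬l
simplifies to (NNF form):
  l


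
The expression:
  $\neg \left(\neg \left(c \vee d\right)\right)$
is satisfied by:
  {d: True, c: True}
  {d: True, c: False}
  {c: True, d: False}


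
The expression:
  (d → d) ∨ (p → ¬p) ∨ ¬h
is always true.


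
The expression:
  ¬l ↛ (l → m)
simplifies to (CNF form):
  False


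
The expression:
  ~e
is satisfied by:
  {e: False}


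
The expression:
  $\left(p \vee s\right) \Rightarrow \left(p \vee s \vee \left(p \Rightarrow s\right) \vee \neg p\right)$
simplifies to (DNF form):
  $\text{True}$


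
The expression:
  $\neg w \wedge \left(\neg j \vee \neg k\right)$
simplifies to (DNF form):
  $\left(\neg j \wedge \neg w\right) \vee \left(\neg k \wedge \neg w\right)$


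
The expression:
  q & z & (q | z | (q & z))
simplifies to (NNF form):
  q & z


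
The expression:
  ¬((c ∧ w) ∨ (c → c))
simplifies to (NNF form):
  False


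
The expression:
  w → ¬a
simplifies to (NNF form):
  ¬a ∨ ¬w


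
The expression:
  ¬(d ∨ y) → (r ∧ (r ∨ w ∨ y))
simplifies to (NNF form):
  d ∨ r ∨ y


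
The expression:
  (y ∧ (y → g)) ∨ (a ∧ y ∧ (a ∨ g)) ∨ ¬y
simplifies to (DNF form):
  a ∨ g ∨ ¬y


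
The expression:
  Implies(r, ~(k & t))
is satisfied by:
  {k: False, t: False, r: False}
  {r: True, k: False, t: False}
  {t: True, k: False, r: False}
  {r: True, t: True, k: False}
  {k: True, r: False, t: False}
  {r: True, k: True, t: False}
  {t: True, k: True, r: False}


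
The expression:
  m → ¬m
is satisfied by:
  {m: False}


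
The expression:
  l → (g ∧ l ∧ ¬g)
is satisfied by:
  {l: False}


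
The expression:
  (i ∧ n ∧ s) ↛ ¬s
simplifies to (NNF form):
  i ∧ n ∧ s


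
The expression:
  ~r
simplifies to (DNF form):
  ~r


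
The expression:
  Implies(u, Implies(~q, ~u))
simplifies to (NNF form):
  q | ~u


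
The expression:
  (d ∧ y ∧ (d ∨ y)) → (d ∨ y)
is always true.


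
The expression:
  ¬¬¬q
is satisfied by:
  {q: False}


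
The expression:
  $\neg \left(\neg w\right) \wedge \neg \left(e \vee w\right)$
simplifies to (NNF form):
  $\text{False}$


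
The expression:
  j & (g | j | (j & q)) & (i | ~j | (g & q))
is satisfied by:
  {i: True, q: True, j: True, g: True}
  {i: True, q: True, j: True, g: False}
  {i: True, j: True, g: True, q: False}
  {i: True, j: True, g: False, q: False}
  {q: True, j: True, g: True, i: False}


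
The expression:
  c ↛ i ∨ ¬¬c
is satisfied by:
  {c: True}


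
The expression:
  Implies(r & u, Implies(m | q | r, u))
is always true.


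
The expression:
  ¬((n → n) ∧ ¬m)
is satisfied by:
  {m: True}


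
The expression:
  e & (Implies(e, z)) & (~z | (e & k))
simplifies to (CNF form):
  e & k & z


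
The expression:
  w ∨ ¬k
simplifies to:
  w ∨ ¬k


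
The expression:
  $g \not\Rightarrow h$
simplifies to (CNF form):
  $g \wedge \neg h$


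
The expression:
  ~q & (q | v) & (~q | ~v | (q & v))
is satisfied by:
  {v: True, q: False}


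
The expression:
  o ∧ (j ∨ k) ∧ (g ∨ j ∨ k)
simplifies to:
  o ∧ (j ∨ k)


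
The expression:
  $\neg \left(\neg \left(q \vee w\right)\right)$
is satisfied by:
  {q: True, w: True}
  {q: True, w: False}
  {w: True, q: False}


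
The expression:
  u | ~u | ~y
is always true.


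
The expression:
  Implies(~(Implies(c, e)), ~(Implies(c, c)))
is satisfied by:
  {e: True, c: False}
  {c: False, e: False}
  {c: True, e: True}


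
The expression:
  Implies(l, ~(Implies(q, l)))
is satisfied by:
  {l: False}


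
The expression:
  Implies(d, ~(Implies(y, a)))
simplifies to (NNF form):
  ~d | (y & ~a)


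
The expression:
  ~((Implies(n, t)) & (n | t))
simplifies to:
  ~t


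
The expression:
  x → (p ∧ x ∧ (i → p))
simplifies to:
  p ∨ ¬x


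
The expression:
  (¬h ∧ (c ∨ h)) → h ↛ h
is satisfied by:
  {h: True, c: False}
  {c: False, h: False}
  {c: True, h: True}


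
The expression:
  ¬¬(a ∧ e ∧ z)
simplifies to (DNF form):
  a ∧ e ∧ z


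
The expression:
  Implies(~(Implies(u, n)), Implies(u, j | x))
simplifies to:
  j | n | x | ~u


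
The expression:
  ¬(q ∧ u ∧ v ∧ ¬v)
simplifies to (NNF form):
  True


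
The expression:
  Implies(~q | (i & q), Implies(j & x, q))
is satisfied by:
  {q: True, x: False, j: False}
  {q: False, x: False, j: False}
  {j: True, q: True, x: False}
  {j: True, q: False, x: False}
  {x: True, q: True, j: False}
  {x: True, q: False, j: False}
  {x: True, j: True, q: True}


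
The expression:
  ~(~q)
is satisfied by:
  {q: True}


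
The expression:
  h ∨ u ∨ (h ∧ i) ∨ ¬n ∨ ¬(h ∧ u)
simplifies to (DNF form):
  True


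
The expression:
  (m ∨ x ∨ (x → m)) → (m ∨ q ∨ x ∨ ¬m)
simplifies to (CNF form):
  True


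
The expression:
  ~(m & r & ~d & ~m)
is always true.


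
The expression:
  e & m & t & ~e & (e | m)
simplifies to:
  False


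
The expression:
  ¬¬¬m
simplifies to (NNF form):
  ¬m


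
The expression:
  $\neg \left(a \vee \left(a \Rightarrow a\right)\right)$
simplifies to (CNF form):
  $\text{False}$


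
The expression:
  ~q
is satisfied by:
  {q: False}


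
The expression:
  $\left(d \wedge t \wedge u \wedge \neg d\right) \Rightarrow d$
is always true.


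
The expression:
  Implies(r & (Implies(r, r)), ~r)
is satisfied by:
  {r: False}


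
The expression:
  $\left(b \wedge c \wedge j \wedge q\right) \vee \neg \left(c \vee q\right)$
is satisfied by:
  {b: True, j: True, c: False, q: False}
  {b: True, c: False, j: False, q: False}
  {j: True, b: False, c: False, q: False}
  {b: False, c: False, j: False, q: False}
  {b: True, q: True, j: True, c: True}


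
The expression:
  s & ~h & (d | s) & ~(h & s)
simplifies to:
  s & ~h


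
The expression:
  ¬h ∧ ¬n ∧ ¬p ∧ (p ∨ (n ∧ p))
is never true.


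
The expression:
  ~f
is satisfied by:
  {f: False}


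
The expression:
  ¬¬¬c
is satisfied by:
  {c: False}


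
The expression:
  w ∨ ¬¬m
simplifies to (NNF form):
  m ∨ w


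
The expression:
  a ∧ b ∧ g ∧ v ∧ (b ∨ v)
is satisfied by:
  {a: True, b: True, g: True, v: True}


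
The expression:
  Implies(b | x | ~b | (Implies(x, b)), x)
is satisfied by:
  {x: True}


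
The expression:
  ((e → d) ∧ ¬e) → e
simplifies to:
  e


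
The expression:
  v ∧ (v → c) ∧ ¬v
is never true.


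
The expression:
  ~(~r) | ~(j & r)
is always true.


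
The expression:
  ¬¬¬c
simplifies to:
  ¬c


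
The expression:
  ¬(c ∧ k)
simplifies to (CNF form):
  ¬c ∨ ¬k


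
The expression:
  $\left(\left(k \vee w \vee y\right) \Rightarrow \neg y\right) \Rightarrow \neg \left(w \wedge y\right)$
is always true.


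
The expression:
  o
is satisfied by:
  {o: True}


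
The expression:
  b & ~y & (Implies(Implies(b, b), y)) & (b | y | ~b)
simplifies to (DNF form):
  False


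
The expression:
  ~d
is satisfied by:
  {d: False}


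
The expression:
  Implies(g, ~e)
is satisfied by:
  {g: False, e: False}
  {e: True, g: False}
  {g: True, e: False}


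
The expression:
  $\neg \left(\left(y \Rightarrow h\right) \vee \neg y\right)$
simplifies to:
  $y \wedge \neg h$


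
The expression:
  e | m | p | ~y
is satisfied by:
  {p: True, m: True, e: True, y: False}
  {p: True, m: True, e: False, y: False}
  {p: True, e: True, m: False, y: False}
  {p: True, e: False, m: False, y: False}
  {m: True, e: True, p: False, y: False}
  {m: True, e: False, p: False, y: False}
  {e: True, p: False, m: False, y: False}
  {e: False, p: False, m: False, y: False}
  {y: True, p: True, m: True, e: True}
  {y: True, p: True, m: True, e: False}
  {y: True, p: True, e: True, m: False}
  {y: True, p: True, e: False, m: False}
  {y: True, m: True, e: True, p: False}
  {y: True, m: True, e: False, p: False}
  {y: True, e: True, m: False, p: False}


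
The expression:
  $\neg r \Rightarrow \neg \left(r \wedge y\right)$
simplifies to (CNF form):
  $\text{True}$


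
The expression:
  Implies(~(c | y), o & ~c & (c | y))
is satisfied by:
  {y: True, c: True}
  {y: True, c: False}
  {c: True, y: False}


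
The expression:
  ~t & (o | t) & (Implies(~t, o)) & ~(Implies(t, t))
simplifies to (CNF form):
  False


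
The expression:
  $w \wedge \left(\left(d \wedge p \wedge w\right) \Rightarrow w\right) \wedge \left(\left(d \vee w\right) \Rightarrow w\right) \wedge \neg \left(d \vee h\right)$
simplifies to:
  $w \wedge \neg d \wedge \neg h$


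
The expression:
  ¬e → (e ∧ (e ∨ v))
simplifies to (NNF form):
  e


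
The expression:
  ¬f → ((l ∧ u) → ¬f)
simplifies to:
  True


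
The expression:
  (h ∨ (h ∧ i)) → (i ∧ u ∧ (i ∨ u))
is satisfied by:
  {u: True, i: True, h: False}
  {u: True, i: False, h: False}
  {i: True, u: False, h: False}
  {u: False, i: False, h: False}
  {u: True, h: True, i: True}


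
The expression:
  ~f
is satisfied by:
  {f: False}


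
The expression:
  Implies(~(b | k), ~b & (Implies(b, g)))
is always true.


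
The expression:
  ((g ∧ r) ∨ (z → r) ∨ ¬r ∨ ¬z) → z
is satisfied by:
  {z: True}


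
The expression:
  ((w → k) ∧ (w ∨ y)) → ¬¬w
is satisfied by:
  {w: True, y: False}
  {y: False, w: False}
  {y: True, w: True}


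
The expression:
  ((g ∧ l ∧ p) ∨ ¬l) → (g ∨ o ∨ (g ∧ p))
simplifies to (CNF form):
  g ∨ l ∨ o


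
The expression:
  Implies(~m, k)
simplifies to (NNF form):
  k | m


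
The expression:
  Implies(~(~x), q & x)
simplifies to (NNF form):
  q | ~x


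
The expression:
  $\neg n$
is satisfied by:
  {n: False}


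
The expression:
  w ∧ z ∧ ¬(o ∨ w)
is never true.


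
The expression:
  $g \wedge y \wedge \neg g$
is never true.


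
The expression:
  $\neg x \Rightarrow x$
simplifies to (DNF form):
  $x$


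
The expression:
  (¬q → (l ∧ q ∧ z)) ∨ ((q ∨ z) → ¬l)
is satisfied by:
  {q: True, l: False, z: False}
  {l: False, z: False, q: False}
  {q: True, z: True, l: False}
  {z: True, l: False, q: False}
  {q: True, l: True, z: False}
  {l: True, q: False, z: False}
  {q: True, z: True, l: True}


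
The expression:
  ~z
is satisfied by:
  {z: False}


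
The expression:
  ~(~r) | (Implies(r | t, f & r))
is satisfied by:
  {r: True, t: False}
  {t: False, r: False}
  {t: True, r: True}


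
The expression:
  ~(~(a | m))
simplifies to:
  a | m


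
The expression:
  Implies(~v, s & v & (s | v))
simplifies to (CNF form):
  v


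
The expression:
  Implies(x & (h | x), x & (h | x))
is always true.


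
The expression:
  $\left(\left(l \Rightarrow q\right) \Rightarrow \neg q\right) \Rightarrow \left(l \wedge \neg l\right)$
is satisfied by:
  {q: True}


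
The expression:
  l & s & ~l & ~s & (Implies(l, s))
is never true.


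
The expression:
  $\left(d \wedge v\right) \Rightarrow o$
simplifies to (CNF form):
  $o \vee \neg d \vee \neg v$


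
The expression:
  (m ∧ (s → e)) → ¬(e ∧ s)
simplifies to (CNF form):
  ¬e ∨ ¬m ∨ ¬s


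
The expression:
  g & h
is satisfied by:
  {h: True, g: True}


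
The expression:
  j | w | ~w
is always true.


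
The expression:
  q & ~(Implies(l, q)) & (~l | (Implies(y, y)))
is never true.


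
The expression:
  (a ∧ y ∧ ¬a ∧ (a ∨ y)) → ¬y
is always true.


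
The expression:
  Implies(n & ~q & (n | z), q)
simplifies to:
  q | ~n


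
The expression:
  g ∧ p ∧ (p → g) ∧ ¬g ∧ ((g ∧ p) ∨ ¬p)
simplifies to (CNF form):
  False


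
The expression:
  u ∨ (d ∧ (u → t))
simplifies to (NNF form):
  d ∨ u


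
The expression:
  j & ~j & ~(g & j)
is never true.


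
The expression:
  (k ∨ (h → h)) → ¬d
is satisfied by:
  {d: False}


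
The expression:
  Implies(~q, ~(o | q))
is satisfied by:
  {q: True, o: False}
  {o: False, q: False}
  {o: True, q: True}


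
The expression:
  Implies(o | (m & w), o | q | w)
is always true.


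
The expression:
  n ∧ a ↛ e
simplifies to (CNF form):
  a ∧ n ∧ ¬e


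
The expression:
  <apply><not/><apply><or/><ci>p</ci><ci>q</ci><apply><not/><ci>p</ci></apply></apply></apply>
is never true.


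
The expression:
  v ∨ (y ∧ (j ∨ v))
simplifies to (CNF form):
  (j ∨ v) ∧ (v ∨ y)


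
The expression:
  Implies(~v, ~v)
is always true.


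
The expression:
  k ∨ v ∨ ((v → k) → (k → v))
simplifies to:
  True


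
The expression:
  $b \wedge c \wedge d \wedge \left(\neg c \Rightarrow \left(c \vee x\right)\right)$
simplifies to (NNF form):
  $b \wedge c \wedge d$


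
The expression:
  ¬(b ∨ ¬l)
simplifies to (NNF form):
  l ∧ ¬b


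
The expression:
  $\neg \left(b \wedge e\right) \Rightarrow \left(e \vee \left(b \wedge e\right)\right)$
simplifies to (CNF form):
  $e$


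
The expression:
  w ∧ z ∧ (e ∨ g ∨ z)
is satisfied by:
  {z: True, w: True}


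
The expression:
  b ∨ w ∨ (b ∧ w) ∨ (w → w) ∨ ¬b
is always true.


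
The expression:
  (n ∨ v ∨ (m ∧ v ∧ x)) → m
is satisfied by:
  {m: True, n: False, v: False}
  {m: True, v: True, n: False}
  {m: True, n: True, v: False}
  {m: True, v: True, n: True}
  {v: False, n: False, m: False}


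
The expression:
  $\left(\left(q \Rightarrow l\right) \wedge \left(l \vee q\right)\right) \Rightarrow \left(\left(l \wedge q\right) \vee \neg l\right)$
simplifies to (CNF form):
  $q \vee \neg l$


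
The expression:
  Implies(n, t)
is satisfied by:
  {t: True, n: False}
  {n: False, t: False}
  {n: True, t: True}


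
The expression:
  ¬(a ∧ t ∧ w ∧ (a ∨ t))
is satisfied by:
  {w: False, t: False, a: False}
  {a: True, w: False, t: False}
  {t: True, w: False, a: False}
  {a: True, t: True, w: False}
  {w: True, a: False, t: False}
  {a: True, w: True, t: False}
  {t: True, w: True, a: False}


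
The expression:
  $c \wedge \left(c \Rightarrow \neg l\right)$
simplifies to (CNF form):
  $c \wedge \neg l$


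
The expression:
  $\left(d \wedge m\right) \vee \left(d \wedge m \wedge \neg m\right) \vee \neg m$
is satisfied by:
  {d: True, m: False}
  {m: False, d: False}
  {m: True, d: True}


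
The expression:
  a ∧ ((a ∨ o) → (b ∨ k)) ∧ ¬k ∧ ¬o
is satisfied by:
  {a: True, b: True, o: False, k: False}


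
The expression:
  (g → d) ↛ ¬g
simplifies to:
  d ∧ g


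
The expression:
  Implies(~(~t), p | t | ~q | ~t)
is always true.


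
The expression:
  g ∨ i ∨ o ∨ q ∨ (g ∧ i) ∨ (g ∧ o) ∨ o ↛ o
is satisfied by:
  {i: True, q: True, g: True, o: True}
  {i: True, q: True, g: True, o: False}
  {i: True, q: True, o: True, g: False}
  {i: True, q: True, o: False, g: False}
  {i: True, g: True, o: True, q: False}
  {i: True, g: True, o: False, q: False}
  {i: True, g: False, o: True, q: False}
  {i: True, g: False, o: False, q: False}
  {q: True, g: True, o: True, i: False}
  {q: True, g: True, o: False, i: False}
  {q: True, o: True, g: False, i: False}
  {q: True, o: False, g: False, i: False}
  {g: True, o: True, q: False, i: False}
  {g: True, q: False, o: False, i: False}
  {o: True, q: False, g: False, i: False}


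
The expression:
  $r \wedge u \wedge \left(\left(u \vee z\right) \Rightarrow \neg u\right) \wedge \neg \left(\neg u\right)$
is never true.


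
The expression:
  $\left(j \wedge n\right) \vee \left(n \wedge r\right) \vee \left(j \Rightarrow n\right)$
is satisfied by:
  {n: True, j: False}
  {j: False, n: False}
  {j: True, n: True}


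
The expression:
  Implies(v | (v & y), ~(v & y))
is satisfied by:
  {v: False, y: False}
  {y: True, v: False}
  {v: True, y: False}


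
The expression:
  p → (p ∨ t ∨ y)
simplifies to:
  True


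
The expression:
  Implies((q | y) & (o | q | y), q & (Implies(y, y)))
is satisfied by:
  {q: True, y: False}
  {y: False, q: False}
  {y: True, q: True}


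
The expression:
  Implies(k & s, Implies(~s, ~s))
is always true.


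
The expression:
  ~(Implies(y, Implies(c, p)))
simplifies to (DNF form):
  c & y & ~p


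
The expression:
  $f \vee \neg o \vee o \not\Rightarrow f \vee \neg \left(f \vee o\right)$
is always true.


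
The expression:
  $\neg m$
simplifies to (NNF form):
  $\neg m$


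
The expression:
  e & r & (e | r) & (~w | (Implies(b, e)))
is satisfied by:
  {r: True, e: True}


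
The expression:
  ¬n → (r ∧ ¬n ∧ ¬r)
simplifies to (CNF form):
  n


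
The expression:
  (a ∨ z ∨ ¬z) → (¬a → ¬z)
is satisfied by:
  {a: True, z: False}
  {z: False, a: False}
  {z: True, a: True}


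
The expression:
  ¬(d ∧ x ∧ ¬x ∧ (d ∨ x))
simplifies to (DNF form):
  True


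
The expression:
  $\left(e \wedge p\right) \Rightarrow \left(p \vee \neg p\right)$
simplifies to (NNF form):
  $\text{True}$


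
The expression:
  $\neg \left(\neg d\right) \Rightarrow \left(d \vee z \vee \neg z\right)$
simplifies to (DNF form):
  $\text{True}$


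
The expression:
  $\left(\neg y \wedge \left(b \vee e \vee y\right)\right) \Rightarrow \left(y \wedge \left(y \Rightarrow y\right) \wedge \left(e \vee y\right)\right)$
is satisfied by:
  {y: True, b: False, e: False}
  {y: True, e: True, b: False}
  {y: True, b: True, e: False}
  {y: True, e: True, b: True}
  {e: False, b: False, y: False}


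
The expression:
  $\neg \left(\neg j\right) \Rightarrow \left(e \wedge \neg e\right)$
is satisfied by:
  {j: False}


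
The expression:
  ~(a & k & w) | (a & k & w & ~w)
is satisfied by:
  {w: False, k: False, a: False}
  {a: True, w: False, k: False}
  {k: True, w: False, a: False}
  {a: True, k: True, w: False}
  {w: True, a: False, k: False}
  {a: True, w: True, k: False}
  {k: True, w: True, a: False}


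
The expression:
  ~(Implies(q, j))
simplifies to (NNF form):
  q & ~j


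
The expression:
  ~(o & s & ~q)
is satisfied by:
  {q: True, s: False, o: False}
  {s: False, o: False, q: False}
  {q: True, o: True, s: False}
  {o: True, s: False, q: False}
  {q: True, s: True, o: False}
  {s: True, q: False, o: False}
  {q: True, o: True, s: True}


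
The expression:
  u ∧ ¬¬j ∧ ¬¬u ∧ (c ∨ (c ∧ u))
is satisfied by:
  {c: True, j: True, u: True}


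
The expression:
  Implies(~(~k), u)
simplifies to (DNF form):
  u | ~k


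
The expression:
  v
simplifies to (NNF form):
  v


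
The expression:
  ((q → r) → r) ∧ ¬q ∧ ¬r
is never true.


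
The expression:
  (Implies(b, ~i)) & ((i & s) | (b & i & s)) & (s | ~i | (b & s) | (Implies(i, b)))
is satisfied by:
  {i: True, s: True, b: False}


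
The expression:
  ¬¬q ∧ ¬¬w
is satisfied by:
  {w: True, q: True}


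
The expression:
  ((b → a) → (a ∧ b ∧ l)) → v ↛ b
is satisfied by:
  {a: True, b: False, l: False}
  {a: False, b: False, l: False}
  {l: True, a: True, b: False}
  {l: True, a: False, b: False}
  {b: True, a: True, l: False}


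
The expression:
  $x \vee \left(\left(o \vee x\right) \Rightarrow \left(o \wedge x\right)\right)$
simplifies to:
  $x \vee \neg o$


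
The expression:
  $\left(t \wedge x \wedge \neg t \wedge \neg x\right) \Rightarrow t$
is always true.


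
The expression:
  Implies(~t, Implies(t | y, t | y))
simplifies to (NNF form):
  True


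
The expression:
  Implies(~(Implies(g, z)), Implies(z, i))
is always true.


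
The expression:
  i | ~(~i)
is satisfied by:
  {i: True}


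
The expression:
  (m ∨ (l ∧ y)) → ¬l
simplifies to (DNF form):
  (¬m ∧ ¬y) ∨ ¬l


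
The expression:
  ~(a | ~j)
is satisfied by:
  {j: True, a: False}


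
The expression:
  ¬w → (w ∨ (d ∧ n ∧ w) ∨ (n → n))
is always true.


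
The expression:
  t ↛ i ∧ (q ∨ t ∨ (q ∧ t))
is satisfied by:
  {t: True, i: False}


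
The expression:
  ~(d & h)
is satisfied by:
  {h: False, d: False}
  {d: True, h: False}
  {h: True, d: False}


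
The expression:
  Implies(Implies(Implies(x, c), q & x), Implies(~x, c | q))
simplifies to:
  True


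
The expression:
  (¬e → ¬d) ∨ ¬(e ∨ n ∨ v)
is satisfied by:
  {e: True, v: False, d: False, n: False}
  {n: True, e: True, v: False, d: False}
  {e: True, v: True, n: False, d: False}
  {n: True, e: True, v: True, d: False}
  {n: False, v: False, e: False, d: False}
  {n: True, v: False, e: False, d: False}
  {v: True, n: False, e: False, d: False}
  {n: True, v: True, e: False, d: False}
  {d: True, e: True, n: False, v: False}
  {d: True, n: True, e: True, v: False}
  {d: True, e: True, v: True, n: False}
  {d: True, n: True, e: True, v: True}
  {d: True, n: False, v: False, e: False}


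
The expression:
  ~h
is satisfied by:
  {h: False}


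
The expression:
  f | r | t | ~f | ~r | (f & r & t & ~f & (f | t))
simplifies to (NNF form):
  True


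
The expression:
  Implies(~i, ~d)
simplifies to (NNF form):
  i | ~d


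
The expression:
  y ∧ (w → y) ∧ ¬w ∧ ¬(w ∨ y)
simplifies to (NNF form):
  False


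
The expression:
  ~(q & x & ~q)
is always true.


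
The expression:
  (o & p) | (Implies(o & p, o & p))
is always true.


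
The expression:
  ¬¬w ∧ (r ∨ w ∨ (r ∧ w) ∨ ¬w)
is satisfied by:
  {w: True}


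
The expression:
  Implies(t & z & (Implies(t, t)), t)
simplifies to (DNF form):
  True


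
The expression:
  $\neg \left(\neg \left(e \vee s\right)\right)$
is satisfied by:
  {e: True, s: True}
  {e: True, s: False}
  {s: True, e: False}


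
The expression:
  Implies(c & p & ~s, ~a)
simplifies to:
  s | ~a | ~c | ~p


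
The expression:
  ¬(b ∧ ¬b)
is always true.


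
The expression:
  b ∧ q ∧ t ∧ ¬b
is never true.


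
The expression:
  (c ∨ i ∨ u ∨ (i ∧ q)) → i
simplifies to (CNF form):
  (i ∨ ¬c) ∧ (i ∨ ¬u)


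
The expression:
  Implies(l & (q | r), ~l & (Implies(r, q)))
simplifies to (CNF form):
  (~l | ~q) & (~l | ~r)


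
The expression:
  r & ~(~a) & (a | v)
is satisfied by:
  {r: True, a: True}


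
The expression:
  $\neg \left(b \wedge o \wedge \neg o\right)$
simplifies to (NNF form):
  $\text{True}$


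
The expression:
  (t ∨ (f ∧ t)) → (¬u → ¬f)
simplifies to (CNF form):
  u ∨ ¬f ∨ ¬t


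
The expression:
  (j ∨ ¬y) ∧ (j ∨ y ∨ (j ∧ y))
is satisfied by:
  {j: True}


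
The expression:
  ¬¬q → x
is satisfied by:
  {x: True, q: False}
  {q: False, x: False}
  {q: True, x: True}


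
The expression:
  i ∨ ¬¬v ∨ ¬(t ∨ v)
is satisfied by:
  {v: True, i: True, t: False}
  {v: True, t: False, i: False}
  {i: True, t: False, v: False}
  {i: False, t: False, v: False}
  {v: True, i: True, t: True}
  {v: True, t: True, i: False}
  {i: True, t: True, v: False}


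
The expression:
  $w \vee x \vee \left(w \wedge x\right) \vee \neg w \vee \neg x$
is always true.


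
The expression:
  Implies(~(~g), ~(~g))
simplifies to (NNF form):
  True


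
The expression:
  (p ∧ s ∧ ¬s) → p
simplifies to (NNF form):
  True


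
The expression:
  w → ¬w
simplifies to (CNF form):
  ¬w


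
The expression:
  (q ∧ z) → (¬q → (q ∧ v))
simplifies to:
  True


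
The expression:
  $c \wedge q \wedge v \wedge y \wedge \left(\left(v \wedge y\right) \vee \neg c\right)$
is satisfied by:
  {c: True, v: True, y: True, q: True}


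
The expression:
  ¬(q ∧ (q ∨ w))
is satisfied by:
  {q: False}


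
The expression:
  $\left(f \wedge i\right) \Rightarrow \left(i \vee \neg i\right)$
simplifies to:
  $\text{True}$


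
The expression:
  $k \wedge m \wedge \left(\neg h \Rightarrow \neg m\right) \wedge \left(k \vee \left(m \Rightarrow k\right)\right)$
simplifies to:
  $h \wedge k \wedge m$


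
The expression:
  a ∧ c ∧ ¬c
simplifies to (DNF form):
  False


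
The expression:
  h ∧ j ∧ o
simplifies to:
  h ∧ j ∧ o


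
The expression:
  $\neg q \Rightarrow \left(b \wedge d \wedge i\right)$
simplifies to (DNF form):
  $q \vee \left(b \wedge d \wedge i\right)$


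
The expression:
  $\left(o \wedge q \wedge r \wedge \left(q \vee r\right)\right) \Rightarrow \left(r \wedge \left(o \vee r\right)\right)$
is always true.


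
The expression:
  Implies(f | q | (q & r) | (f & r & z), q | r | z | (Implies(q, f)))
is always true.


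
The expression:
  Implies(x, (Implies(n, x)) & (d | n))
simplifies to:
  d | n | ~x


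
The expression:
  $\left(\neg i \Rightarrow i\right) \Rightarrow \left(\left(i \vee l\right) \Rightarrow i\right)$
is always true.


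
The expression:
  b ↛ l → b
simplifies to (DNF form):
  True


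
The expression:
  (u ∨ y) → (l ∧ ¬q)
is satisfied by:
  {l: True, q: False, y: False, u: False}
  {l: False, q: False, y: False, u: False}
  {l: True, u: True, q: False, y: False}
  {l: True, y: True, u: False, q: False}
  {l: True, y: True, u: True, q: False}
  {l: True, q: True, u: False, y: False}
  {q: True, u: False, y: False, l: False}


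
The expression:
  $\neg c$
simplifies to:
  $\neg c$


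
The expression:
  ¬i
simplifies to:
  ¬i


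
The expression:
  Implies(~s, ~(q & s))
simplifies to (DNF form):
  True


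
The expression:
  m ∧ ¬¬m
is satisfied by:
  {m: True}


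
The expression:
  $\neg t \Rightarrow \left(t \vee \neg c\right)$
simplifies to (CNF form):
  $t \vee \neg c$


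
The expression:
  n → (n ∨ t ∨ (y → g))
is always true.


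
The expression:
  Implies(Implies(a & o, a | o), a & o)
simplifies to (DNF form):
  a & o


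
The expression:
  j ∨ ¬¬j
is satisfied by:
  {j: True}


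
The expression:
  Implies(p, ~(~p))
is always true.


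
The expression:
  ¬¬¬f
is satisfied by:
  {f: False}


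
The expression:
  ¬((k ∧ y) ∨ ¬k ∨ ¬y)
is never true.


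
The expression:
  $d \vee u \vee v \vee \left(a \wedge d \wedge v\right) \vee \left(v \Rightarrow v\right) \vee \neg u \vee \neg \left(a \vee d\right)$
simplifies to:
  $\text{True}$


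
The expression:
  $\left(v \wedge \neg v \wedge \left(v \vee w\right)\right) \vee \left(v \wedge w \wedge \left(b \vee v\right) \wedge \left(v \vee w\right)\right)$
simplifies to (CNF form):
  $v \wedge w$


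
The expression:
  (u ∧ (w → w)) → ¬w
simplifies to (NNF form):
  ¬u ∨ ¬w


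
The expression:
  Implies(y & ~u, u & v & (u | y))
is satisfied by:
  {u: True, y: False}
  {y: False, u: False}
  {y: True, u: True}


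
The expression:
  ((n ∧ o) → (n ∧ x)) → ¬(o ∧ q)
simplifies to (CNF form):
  (n ∨ ¬o ∨ ¬q) ∧ (¬o ∨ ¬q ∨ ¬x)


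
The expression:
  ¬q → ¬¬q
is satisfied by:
  {q: True}


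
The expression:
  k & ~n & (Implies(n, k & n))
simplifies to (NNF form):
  k & ~n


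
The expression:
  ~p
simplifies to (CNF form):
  ~p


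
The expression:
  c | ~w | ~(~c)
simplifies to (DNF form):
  c | ~w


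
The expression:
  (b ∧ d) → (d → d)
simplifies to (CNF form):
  True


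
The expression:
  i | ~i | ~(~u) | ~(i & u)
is always true.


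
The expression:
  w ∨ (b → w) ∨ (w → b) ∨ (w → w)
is always true.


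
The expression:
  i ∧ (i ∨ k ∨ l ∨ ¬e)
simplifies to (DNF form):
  i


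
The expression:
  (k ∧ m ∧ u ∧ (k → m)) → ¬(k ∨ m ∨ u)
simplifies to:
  ¬k ∨ ¬m ∨ ¬u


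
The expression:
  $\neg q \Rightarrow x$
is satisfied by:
  {x: True, q: True}
  {x: True, q: False}
  {q: True, x: False}


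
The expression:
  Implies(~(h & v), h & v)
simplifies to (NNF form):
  h & v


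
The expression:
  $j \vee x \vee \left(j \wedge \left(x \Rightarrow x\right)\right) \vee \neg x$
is always true.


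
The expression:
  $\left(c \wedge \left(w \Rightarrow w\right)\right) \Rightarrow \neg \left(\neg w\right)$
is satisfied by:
  {w: True, c: False}
  {c: False, w: False}
  {c: True, w: True}


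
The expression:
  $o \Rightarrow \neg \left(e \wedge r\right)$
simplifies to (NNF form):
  $\neg e \vee \neg o \vee \neg r$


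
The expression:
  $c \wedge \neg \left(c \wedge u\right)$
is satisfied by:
  {c: True, u: False}


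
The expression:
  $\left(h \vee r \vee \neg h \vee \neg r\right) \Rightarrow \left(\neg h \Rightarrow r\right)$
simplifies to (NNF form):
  $h \vee r$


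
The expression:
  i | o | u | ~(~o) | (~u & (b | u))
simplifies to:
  b | i | o | u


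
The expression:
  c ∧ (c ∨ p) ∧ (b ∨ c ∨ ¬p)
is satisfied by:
  {c: True}


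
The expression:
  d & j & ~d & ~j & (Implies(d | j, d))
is never true.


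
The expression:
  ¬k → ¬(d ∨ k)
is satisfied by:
  {k: True, d: False}
  {d: False, k: False}
  {d: True, k: True}


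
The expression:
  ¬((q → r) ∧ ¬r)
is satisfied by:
  {r: True, q: True}
  {r: True, q: False}
  {q: True, r: False}


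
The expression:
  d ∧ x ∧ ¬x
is never true.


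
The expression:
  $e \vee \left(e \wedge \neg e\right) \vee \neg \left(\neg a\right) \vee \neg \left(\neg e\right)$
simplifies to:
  $a \vee e$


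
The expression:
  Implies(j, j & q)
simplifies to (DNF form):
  q | ~j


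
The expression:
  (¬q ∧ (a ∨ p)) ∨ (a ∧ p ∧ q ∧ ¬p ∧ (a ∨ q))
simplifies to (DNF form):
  (a ∧ ¬q) ∨ (p ∧ ¬q)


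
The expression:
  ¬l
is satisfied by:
  {l: False}


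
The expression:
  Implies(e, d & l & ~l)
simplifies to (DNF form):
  ~e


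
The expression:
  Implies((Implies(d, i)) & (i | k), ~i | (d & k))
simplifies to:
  ~i | (d & k)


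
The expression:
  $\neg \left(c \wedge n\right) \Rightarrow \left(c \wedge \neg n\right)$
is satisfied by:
  {c: True}


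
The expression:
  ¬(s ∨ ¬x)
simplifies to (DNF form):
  x ∧ ¬s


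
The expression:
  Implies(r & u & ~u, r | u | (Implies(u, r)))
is always true.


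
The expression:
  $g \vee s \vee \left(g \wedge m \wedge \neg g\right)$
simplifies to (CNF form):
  $g \vee s$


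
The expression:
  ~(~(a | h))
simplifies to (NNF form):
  a | h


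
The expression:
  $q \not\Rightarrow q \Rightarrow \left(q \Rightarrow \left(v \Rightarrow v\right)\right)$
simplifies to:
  $\text{True}$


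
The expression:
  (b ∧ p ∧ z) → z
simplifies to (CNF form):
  True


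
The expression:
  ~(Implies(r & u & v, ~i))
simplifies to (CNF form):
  i & r & u & v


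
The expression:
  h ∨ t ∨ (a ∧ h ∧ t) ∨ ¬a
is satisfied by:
  {t: True, h: True, a: False}
  {t: True, h: False, a: False}
  {h: True, t: False, a: False}
  {t: False, h: False, a: False}
  {a: True, t: True, h: True}
  {a: True, t: True, h: False}
  {a: True, h: True, t: False}


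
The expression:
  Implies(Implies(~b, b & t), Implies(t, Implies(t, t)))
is always true.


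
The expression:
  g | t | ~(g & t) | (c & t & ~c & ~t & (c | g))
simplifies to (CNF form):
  True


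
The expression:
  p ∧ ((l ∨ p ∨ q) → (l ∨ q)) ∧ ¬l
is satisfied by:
  {p: True, q: True, l: False}


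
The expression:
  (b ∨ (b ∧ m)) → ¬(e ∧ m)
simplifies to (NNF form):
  ¬b ∨ ¬e ∨ ¬m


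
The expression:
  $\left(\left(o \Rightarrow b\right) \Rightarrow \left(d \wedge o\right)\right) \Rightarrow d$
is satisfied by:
  {b: True, d: True, o: False}
  {b: True, o: False, d: False}
  {d: True, o: False, b: False}
  {d: False, o: False, b: False}
  {b: True, d: True, o: True}
  {b: True, o: True, d: False}
  {d: True, o: True, b: False}


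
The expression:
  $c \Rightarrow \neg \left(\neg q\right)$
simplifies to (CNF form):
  $q \vee \neg c$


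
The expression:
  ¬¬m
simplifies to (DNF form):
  m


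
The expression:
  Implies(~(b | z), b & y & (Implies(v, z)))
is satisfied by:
  {b: True, z: True}
  {b: True, z: False}
  {z: True, b: False}


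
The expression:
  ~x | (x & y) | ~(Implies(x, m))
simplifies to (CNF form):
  y | ~m | ~x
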